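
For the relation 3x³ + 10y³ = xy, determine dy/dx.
Differentiate the relation implicitly: treat y = y(x) and apply the chain rule, so every y-derivative picks up a y' = dy/dx factor.

With everything moved to the left-hand side, differentiate term by term:
  d/dx[3x^3] = 9x^2
  d/dx[-xy] = -x·y' - y
  d/dx[10y^3] = 30y^2·y'

Separating the contributions that come from x directly and those that come through y:
  without y':      9x^2 - y
  multiplying y':  -x + 30y^2

so (9x^2 - y) + (-x + 30y^2)·y' = 0, and therefore
  dy/dx = -(9x^2 - y)/(-x + 30y^2) = (9x^2 - y)/(x - 30y^2)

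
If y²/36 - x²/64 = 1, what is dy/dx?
Apply d/dx to both sides, remembering that y depends on x. Each occurrence of y therefore brings in a y' = dy/dx via the chain rule.

With F(x, y) equal to the left-hand side minus the right, differentiate F term by term:
  d/dx[-x^2/64] = -x/32
  d/dx[y^2/36] = y·y'/18
  d/dx[-1] = 0
Adding these up, d/dx[F] = 0 becomes
  (-x/32) + (y/18)·y' = 0,
so isolating y',
  dy/dx = -(-x/32)/(y/18) = 9x/(16y)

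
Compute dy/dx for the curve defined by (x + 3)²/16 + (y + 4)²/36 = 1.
Differentiate both sides with respect to x, treating y as y(x). By the chain rule, any term containing y contributes a factor of y' = dy/dx when we differentiate it.

Move every term to one side and write the relation as F(x, y) = 0. Term by term,
  d/dx[(x + 3)^2/16] = x/8 + 3/8
  d/dx[(y + 4)^2/36] = y'(y + 4)/18
  d/dx[-1] = 0

The pieces without y' make up ∂F/∂x and the coefficient of y' is ∂F/∂y:
  ∂F/∂x = x/8 + 3/8,
  ∂F/∂y = y/18 + 2/9.

Since d/dx[F] = ∂F/∂x + (∂F/∂y)·y' = 0, solve for y':
  (∂F/∂y)·y' = -∂F/∂x
  dy/dx = -(∂F/∂x)/(∂F/∂y) = -(x/8 + 3/8)/(y/18 + 2/9)
        = -((x + 3)/8)/((y + 4)/18) = 9(-x - 3)/(4(y + 4))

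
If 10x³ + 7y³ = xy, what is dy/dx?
Differentiate both sides with respect to x, treating y as y(x). By the chain rule, any term containing y contributes a factor of y' = dy/dx when we differentiate it.

Move every term to one side and write the relation as F(x, y) = 0. Term by term,
  d/dx[10x^3] = 30x^2
  d/dx[-xy] = -x·y' - y
  d/dx[7y^3] = 21y^2·y'

The pieces without y' make up ∂F/∂x and the coefficient of y' is ∂F/∂y:
  ∂F/∂x = 30x^2 - y,
  ∂F/∂y = -x + 21y^2.

Since d/dx[F] = ∂F/∂x + (∂F/∂y)·y' = 0, solve for y':
  (∂F/∂y)·y' = -∂F/∂x
  dy/dx = -(∂F/∂x)/(∂F/∂y) = -(30x^2 - y)/(-x + 21y^2) = (30x^2 - y)/(x - 21y^2)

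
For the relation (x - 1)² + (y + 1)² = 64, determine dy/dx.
Take d/dx of both sides. Since y is implicitly a function of x, the chain rule attaches a y' = dy/dx factor whenever we differentiate through y.

Set F(x, y) = (left side) − (right side), so the curve is F = 0. Differentiating each term of F:
  d/dx[(x - 1)^2] = 2x - 2
  d/dx[(y + 1)^2] = 2·y'(y + 1)
  d/dx[-64] = 0

Collecting, the y'-free part is the partial derivative in x and the y' coefficient is the partial derivative in y:
  ∂F/∂x = 2x - 2
  ∂F/∂y = 2y + 2

so d/dx[F(x, y(x))] = ∂F/∂x + (∂F/∂y)·y' = 0. Rearranging,
  dy/dx = -(∂F/∂x)/(∂F/∂y) = -(2x - 2)/(2y + 2) = (1 - x)/(y + 1)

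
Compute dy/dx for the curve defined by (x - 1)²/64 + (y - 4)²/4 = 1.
Differentiate both sides with respect to x, treating y as y(x). By the chain rule, any term containing y contributes a factor of y' = dy/dx when we differentiate it.

Move every term to one side and write the relation as F(x, y) = 0. Term by term,
  d/dx[(x - 1)^2/64] = x/32 - 1/32
  d/dx[(y - 4)^2/4] = y'(y - 4)/2
  d/dx[-1] = 0

The pieces without y' make up ∂F/∂x and the coefficient of y' is ∂F/∂y:
  ∂F/∂x = x/32 - 1/32,
  ∂F/∂y = y/2 - 2.

Since d/dx[F] = ∂F/∂x + (∂F/∂y)·y' = 0, solve for y':
  (∂F/∂y)·y' = -∂F/∂x
  dy/dx = -(∂F/∂x)/(∂F/∂y) = -(x/32 - 1/32)/(y/2 - 2)
        = -((x - 1)/32)/((y - 4)/2) = (1 - x)/(16(y - 4))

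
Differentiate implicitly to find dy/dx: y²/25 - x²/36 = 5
Apply d/dx to both sides, remembering that y depends on x. Each occurrence of y therefore brings in a y' = dy/dx via the chain rule.

With F(x, y) equal to the left-hand side minus the right, differentiate F term by term:
  d/dx[-x^2/36] = -x/18
  d/dx[y^2/25] = 2y·y'/25
  d/dx[-5] = 0
Adding these up, d/dx[F] = 0 becomes
  (-x/18) + (2y/25)·y' = 0,
so isolating y',
  dy/dx = -(-x/18)/(2y/25) = 25x/(36y)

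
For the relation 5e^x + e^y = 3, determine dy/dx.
Apply d/dx to both sides, remembering that y depends on x. Each occurrence of y therefore brings in a y' = dy/dx via the chain rule.

With F(x, y) equal to the left-hand side minus the right, differentiate F term by term:
  d/dx[5e^(x)] = 5e^(x)
  d/dx[e^(y)] = y'·e^(y)
  d/dx[-3] = 0
Adding these up, d/dx[F] = 0 becomes
  (5e^(x)) + (e^(y))·y' = 0,
so isolating y',
  dy/dx = -(5e^(x))/(e^(y)) = -5e^(x - y)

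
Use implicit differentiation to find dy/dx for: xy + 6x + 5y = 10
Take d/dx of both sides. Since y is implicitly a function of x, the chain rule attaches a y' = dy/dx factor whenever we differentiate through y.

Set F(x, y) = (left side) − (right side), so the curve is F = 0. Differentiating each term of F:
  d/dx[xy] = x·y' + y
  d/dx[6x] = 6
  d/dx[5y] = 5·y'
  d/dx[-10] = 0

Collecting, the y'-free part is the partial derivative in x and the y' coefficient is the partial derivative in y:
  ∂F/∂x = y + 6
  ∂F/∂y = x + 5

so d/dx[F(x, y(x))] = ∂F/∂x + (∂F/∂y)·y' = 0. Rearranging,
  dy/dx = -(∂F/∂x)/(∂F/∂y) = -(y + 6)/(x + 5) = (-y - 6)/(x + 5)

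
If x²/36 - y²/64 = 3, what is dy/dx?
Take d/dx of both sides. Since y is implicitly a function of x, the chain rule attaches a y' = dy/dx factor whenever we differentiate through y.

Set F(x, y) = (left side) − (right side), so the curve is F = 0. Differentiating each term of F:
  d/dx[x^2/36] = x/18
  d/dx[-y^2/64] = -y·y'/32
  d/dx[-3] = 0

Collecting, the y'-free part is the partial derivative in x and the y' coefficient is the partial derivative in y:
  ∂F/∂x = x/18
  ∂F/∂y = -y/32

so d/dx[F(x, y(x))] = ∂F/∂x + (∂F/∂y)·y' = 0. Rearranging,
  dy/dx = -(∂F/∂x)/(∂F/∂y) = -(x/18)/(-y/32) = 16x/(9y)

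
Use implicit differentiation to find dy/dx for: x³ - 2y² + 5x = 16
Take d/dx of both sides. Since y is implicitly a function of x, the chain rule attaches a y' = dy/dx factor whenever we differentiate through y.

Set F(x, y) = (left side) − (right side), so the curve is F = 0. Differentiating each term of F:
  d/dx[x^3] = 3x^2
  d/dx[5x] = 5
  d/dx[-2y^2] = -4y·y'
  d/dx[-16] = 0

Collecting, the y'-free part is the partial derivative in x and the y' coefficient is the partial derivative in y:
  ∂F/∂x = 3x^2 + 5
  ∂F/∂y = -4y

so d/dx[F(x, y(x))] = ∂F/∂x + (∂F/∂y)·y' = 0. Rearranging,
  dy/dx = -(∂F/∂x)/(∂F/∂y) = -(3x^2 + 5)/(-4y) = (3x^2 + 5)/(4y)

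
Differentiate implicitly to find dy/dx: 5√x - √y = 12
Take d/dx of both sides. Since y is implicitly a function of x, the chain rule attaches a y' = dy/dx factor whenever we differentiate through y.

Set F(x, y) = (left side) − (right side), so the curve is F = 0. Differentiating each term of F:
  d/dx[5√(x)] = 5/(2√(x))
  d/dx[-√(y)] = -y'/(2√(y))
  d/dx[-12] = 0

Collecting, the y'-free part is the partial derivative in x and the y' coefficient is the partial derivative in y:
  ∂F/∂x = 5/(2√(x))
  ∂F/∂y = -1/(2√(y))

so d/dx[F(x, y(x))] = ∂F/∂x + (∂F/∂y)·y' = 0. Rearranging,
  dy/dx = -(∂F/∂x)/(∂F/∂y) = -(5/(2√(x)))/(-1/(2√(y))) = 5√(y)/√(x)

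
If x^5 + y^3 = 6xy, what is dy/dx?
Differentiate both sides with respect to x, treating y as y(x). By the chain rule, any term containing y contributes a factor of y' = dy/dx when we differentiate it.

Move every term to one side and write the relation as F(x, y) = 0. Term by term,
  d/dx[x^5] = 5x^4
  d/dx[-6xy] = -6x·y' - 6y
  d/dx[y^3] = 3y^2·y'

The pieces without y' make up ∂F/∂x and the coefficient of y' is ∂F/∂y:
  ∂F/∂x = 5x^4 - 6y,
  ∂F/∂y = -6x + 3y^2.

Since d/dx[F] = ∂F/∂x + (∂F/∂y)·y' = 0, solve for y':
  (∂F/∂y)·y' = -∂F/∂x
  dy/dx = -(∂F/∂x)/(∂F/∂y) = -(5x^4 - 6y)/(-6x + 3y^2) = (5x^4 - 6y)/(3(2x - y^2))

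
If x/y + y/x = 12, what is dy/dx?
Differentiate both sides with respect to x, treating y as y(x). By the chain rule, any term containing y contributes a factor of y' = dy/dx when we differentiate it.

Move every term to one side and write the relation as F(x, y) = 0. Term by term,
  d/dx[x/y] = -x·y'/y^2 + 1/y
  d/dx[y/x] = y'/x - y/x^2
  d/dx[-12] = 0

The pieces without y' make up ∂F/∂x and the coefficient of y' is ∂F/∂y:
  ∂F/∂x = 1/y - y/x^2,
  ∂F/∂y = -x/y^2 + 1/x.

Since d/dx[F] = ∂F/∂x + (∂F/∂y)·y' = 0, solve for y':
  (∂F/∂y)·y' = -∂F/∂x
  dy/dx = -(∂F/∂x)/(∂F/∂y) = -(1/y - y/x^2)/(-x/y^2 + 1/x)
        = -((x - y)(x + y)/(x^2y))/(-(x - y)(x + y)/(xy^2)) = y/x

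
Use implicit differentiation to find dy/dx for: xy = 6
Take d/dx of both sides. Since y is implicitly a function of x, the chain rule attaches a y' = dy/dx factor whenever we differentiate through y.

Set F(x, y) = (left side) − (right side), so the curve is F = 0. Differentiating each term of F:
  d/dx[xy] = x·y' + y
  d/dx[-6] = 0

Collecting, the y'-free part is the partial derivative in x and the y' coefficient is the partial derivative in y:
  ∂F/∂x = y
  ∂F/∂y = x

so d/dx[F(x, y(x))] = ∂F/∂x + (∂F/∂y)·y' = 0. Rearranging,
  dy/dx = -(∂F/∂x)/(∂F/∂y) = -(y)/(x) = -y/x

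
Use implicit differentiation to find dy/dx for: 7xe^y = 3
Differentiate the relation implicitly: treat y = y(x) and apply the chain rule, so every y-derivative picks up a y' = dy/dx factor.

With everything moved to the left-hand side, differentiate term by term:
  d/dx[7x·e^(y)] = 7x·y'·e^(y) + 7e^(y)
  d/dx[-3] = 0

Separating the contributions that come from x directly and those that come through y:
  without y':      7e^(y)
  multiplying y':  7x·e^(y)

so (7e^(y)) + (7x·e^(y))·y' = 0, and therefore
  dy/dx = -(7e^(y))/(7x·e^(y)) = -1/x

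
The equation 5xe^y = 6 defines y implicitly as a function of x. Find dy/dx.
Apply d/dx to both sides, remembering that y depends on x. Each occurrence of y therefore brings in a y' = dy/dx via the chain rule.

With F(x, y) equal to the left-hand side minus the right, differentiate F term by term:
  d/dx[5x·e^(y)] = 5x·y'·e^(y) + 5e^(y)
  d/dx[-6] = 0
Adding these up, d/dx[F] = 0 becomes
  (5e^(y)) + (5x·e^(y))·y' = 0,
so isolating y',
  dy/dx = -(5e^(y))/(5x·e^(y)) = -1/x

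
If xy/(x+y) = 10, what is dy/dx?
Differentiate the relation implicitly: treat y = y(x) and apply the chain rule, so every y-derivative picks up a y' = dy/dx factor.

With everything moved to the left-hand side, differentiate term by term:
  d/dx[xy/(x + y)] = xy(-y' - 1)/(x + y)^2 + x·y'/(x + y) + y/(x + y)
  d/dx[-10] = 0

Separating the contributions that come from x directly and those that come through y:
  without y':      -xy/(x + y)^2 + y/(x + y)
  multiplying y':  -xy/(x + y)^2 + x/(x + y)

so (-xy/(x + y)^2 + y/(x + y)) + (-xy/(x + y)^2 + x/(x + y))·y' = 0, and therefore
  dy/dx = -(-xy/(x + y)^2 + y/(x + y))/(-xy/(x + y)^2 + x/(x + y))
        = -(y^2/(x + y)^2)/(x^2/(x + y)^2) = -y^2/x^2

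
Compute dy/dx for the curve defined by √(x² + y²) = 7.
Apply d/dx to both sides, remembering that y depends on x. Each occurrence of y therefore brings in a y' = dy/dx via the chain rule.

With F(x, y) equal to the left-hand side minus the right, differentiate F term by term:
  d/dx[√(x^2 + y^2)] = (x + y·y')/√(x^2 + y^2)
  d/dx[-7] = 0
Adding these up, d/dx[F] = 0 becomes
  (x/√(x^2 + y^2)) + (y/√(x^2 + y^2))·y' = 0,
so isolating y',
  dy/dx = -(x/√(x^2 + y^2))/(y/√(x^2 + y^2)) = -x/y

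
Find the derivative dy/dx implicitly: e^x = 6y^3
Take d/dx of both sides. Since y is implicitly a function of x, the chain rule attaches a y' = dy/dx factor whenever we differentiate through y.

Set F(x, y) = (left side) − (right side), so the curve is F = 0. Differentiating each term of F:
  d/dx[-6y^3] = -18y^2·y'
  d/dx[e^(x)] = e^(x)

Collecting, the y'-free part is the partial derivative in x and the y' coefficient is the partial derivative in y:
  ∂F/∂x = e^(x)
  ∂F/∂y = -18y^2

so d/dx[F(x, y(x))] = ∂F/∂x + (∂F/∂y)·y' = 0. Rearranging,
  dy/dx = -(∂F/∂x)/(∂F/∂y) = -(e^(x))/(-18y^2) = e^(x)/(18y^2)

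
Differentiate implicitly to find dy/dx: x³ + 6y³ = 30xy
Apply d/dx to both sides, remembering that y depends on x. Each occurrence of y therefore brings in a y' = dy/dx via the chain rule.

With F(x, y) equal to the left-hand side minus the right, differentiate F term by term:
  d/dx[x^3] = 3x^2
  d/dx[-30xy] = -30x·y' - 30y
  d/dx[6y^3] = 18y^2·y'
Adding these up, d/dx[F] = 0 becomes
  (3x^2 - 30y) + (-30x + 18y^2)·y' = 0,
so isolating y',
  dy/dx = -(3x^2 - 30y)/(-30x + 18y^2) = (x^2 - 10y)/(2(5x - 3y^2))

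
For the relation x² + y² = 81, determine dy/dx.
Differentiate both sides with respect to x, treating y as y(x). By the chain rule, any term containing y contributes a factor of y' = dy/dx when we differentiate it.

Move every term to one side and write the relation as F(x, y) = 0. Term by term,
  d/dx[x^2] = 2x
  d/dx[y^2] = 2y·y'
  d/dx[-81] = 0

The pieces without y' make up ∂F/∂x and the coefficient of y' is ∂F/∂y:
  ∂F/∂x = 2x,
  ∂F/∂y = 2y.

Since d/dx[F] = ∂F/∂x + (∂F/∂y)·y' = 0, solve for y':
  (∂F/∂y)·y' = -∂F/∂x
  dy/dx = -(∂F/∂x)/(∂F/∂y) = -(2x)/(2y) = -x/y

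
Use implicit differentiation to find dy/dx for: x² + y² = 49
Take d/dx of both sides. Since y is implicitly a function of x, the chain rule attaches a y' = dy/dx factor whenever we differentiate through y.

Set F(x, y) = (left side) − (right side), so the curve is F = 0. Differentiating each term of F:
  d/dx[x^2] = 2x
  d/dx[y^2] = 2y·y'
  d/dx[-49] = 0

Collecting, the y'-free part is the partial derivative in x and the y' coefficient is the partial derivative in y:
  ∂F/∂x = 2x
  ∂F/∂y = 2y

so d/dx[F(x, y(x))] = ∂F/∂x + (∂F/∂y)·y' = 0. Rearranging,
  dy/dx = -(∂F/∂x)/(∂F/∂y) = -(2x)/(2y) = -x/y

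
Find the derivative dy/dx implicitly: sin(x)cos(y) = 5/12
Differentiate the relation implicitly: treat y = y(x) and apply the chain rule, so every y-derivative picks up a y' = dy/dx factor.

With everything moved to the left-hand side, differentiate term by term:
  d/dx[sin(x)·cos(y)] = -y'·sin(x)·sin(y) + cos(x)·cos(y)
  d/dx[-5/12] = 0

Separating the contributions that come from x directly and those that come through y:
  without y':      cos(x)·cos(y)
  multiplying y':  -sin(x)·sin(y)

so (cos(x)·cos(y)) + (-sin(x)·sin(y))·y' = 0, and therefore
  dy/dx = -(cos(x)·cos(y))/(-sin(x)·sin(y)) = 1/(tan(x)·tan(y))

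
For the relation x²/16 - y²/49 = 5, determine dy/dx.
Take d/dx of both sides. Since y is implicitly a function of x, the chain rule attaches a y' = dy/dx factor whenever we differentiate through y.

Set F(x, y) = (left side) − (right side), so the curve is F = 0. Differentiating each term of F:
  d/dx[x^2/16] = x/8
  d/dx[-y^2/49] = -2y·y'/49
  d/dx[-5] = 0

Collecting, the y'-free part is the partial derivative in x and the y' coefficient is the partial derivative in y:
  ∂F/∂x = x/8
  ∂F/∂y = -2y/49

so d/dx[F(x, y(x))] = ∂F/∂x + (∂F/∂y)·y' = 0. Rearranging,
  dy/dx = -(∂F/∂x)/(∂F/∂y) = -(x/8)/(-2y/49) = 49x/(16y)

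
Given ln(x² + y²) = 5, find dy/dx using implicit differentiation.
Take d/dx of both sides. Since y is implicitly a function of x, the chain rule attaches a y' = dy/dx factor whenever we differentiate through y.

Set F(x, y) = (left side) − (right side), so the curve is F = 0. Differentiating each term of F:
  d/dx[ln(x^2 + y^2)] = (2x + 2y·y')/(x^2 + y^2)
  d/dx[-5] = 0

Collecting, the y'-free part is the partial derivative in x and the y' coefficient is the partial derivative in y:
  ∂F/∂x = 2x/(x^2 + y^2)
  ∂F/∂y = 2y/(x^2 + y^2)

so d/dx[F(x, y(x))] = ∂F/∂x + (∂F/∂y)·y' = 0. Rearranging,
  dy/dx = -(∂F/∂x)/(∂F/∂y) = -(2x/(x^2 + y^2))/(2y/(x^2 + y^2)) = -x/y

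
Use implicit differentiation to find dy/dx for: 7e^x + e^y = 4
Take d/dx of both sides. Since y is implicitly a function of x, the chain rule attaches a y' = dy/dx factor whenever we differentiate through y.

Set F(x, y) = (left side) − (right side), so the curve is F = 0. Differentiating each term of F:
  d/dx[7e^(x)] = 7e^(x)
  d/dx[e^(y)] = y'·e^(y)
  d/dx[-4] = 0

Collecting, the y'-free part is the partial derivative in x and the y' coefficient is the partial derivative in y:
  ∂F/∂x = 7e^(x)
  ∂F/∂y = e^(y)

so d/dx[F(x, y(x))] = ∂F/∂x + (∂F/∂y)·y' = 0. Rearranging,
  dy/dx = -(∂F/∂x)/(∂F/∂y) = -(7e^(x))/(e^(y)) = -7e^(x - y)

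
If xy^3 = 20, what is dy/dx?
Take d/dx of both sides. Since y is implicitly a function of x, the chain rule attaches a y' = dy/dx factor whenever we differentiate through y.

Set F(x, y) = (left side) − (right side), so the curve is F = 0. Differentiating each term of F:
  d/dx[xy^3] = 3xy^2·y' + y^3
  d/dx[-20] = 0

Collecting, the y'-free part is the partial derivative in x and the y' coefficient is the partial derivative in y:
  ∂F/∂x = y^3
  ∂F/∂y = 3xy^2

so d/dx[F(x, y(x))] = ∂F/∂x + (∂F/∂y)·y' = 0. Rearranging,
  dy/dx = -(∂F/∂x)/(∂F/∂y) = -(y^3)/(3xy^2) = -y/(3x)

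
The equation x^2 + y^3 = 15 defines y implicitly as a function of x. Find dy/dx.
Take d/dx of both sides. Since y is implicitly a function of x, the chain rule attaches a y' = dy/dx factor whenever we differentiate through y.

Set F(x, y) = (left side) − (right side), so the curve is F = 0. Differentiating each term of F:
  d/dx[x^2] = 2x
  d/dx[y^3] = 3y^2·y'
  d/dx[-15] = 0

Collecting, the y'-free part is the partial derivative in x and the y' coefficient is the partial derivative in y:
  ∂F/∂x = 2x
  ∂F/∂y = 3y^2

so d/dx[F(x, y(x))] = ∂F/∂x + (∂F/∂y)·y' = 0. Rearranging,
  dy/dx = -(∂F/∂x)/(∂F/∂y) = -(2x)/(3y^2) = -2x/(3y^2)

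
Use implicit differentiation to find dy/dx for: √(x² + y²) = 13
Apply d/dx to both sides, remembering that y depends on x. Each occurrence of y therefore brings in a y' = dy/dx via the chain rule.

With F(x, y) equal to the left-hand side minus the right, differentiate F term by term:
  d/dx[√(x^2 + y^2)] = (x + y·y')/√(x^2 + y^2)
  d/dx[-13] = 0
Adding these up, d/dx[F] = 0 becomes
  (x/√(x^2 + y^2)) + (y/√(x^2 + y^2))·y' = 0,
so isolating y',
  dy/dx = -(x/√(x^2 + y^2))/(y/√(x^2 + y^2)) = -x/y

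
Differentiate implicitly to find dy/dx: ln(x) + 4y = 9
Take d/dx of both sides. Since y is implicitly a function of x, the chain rule attaches a y' = dy/dx factor whenever we differentiate through y.

Set F(x, y) = (left side) − (right side), so the curve is F = 0. Differentiating each term of F:
  d/dx[4y] = 4·y'
  d/dx[ln(x)] = 1/x
  d/dx[-9] = 0

Collecting, the y'-free part is the partial derivative in x and the y' coefficient is the partial derivative in y:
  ∂F/∂x = 1/x
  ∂F/∂y = 4

so d/dx[F(x, y(x))] = ∂F/∂x + (∂F/∂y)·y' = 0. Rearranging,
  dy/dx = -(∂F/∂x)/(∂F/∂y) = -(1/x)/(4) = -1/(4x)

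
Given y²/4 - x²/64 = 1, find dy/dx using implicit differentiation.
Apply d/dx to both sides, remembering that y depends on x. Each occurrence of y therefore brings in a y' = dy/dx via the chain rule.

With F(x, y) equal to the left-hand side minus the right, differentiate F term by term:
  d/dx[-x^2/64] = -x/32
  d/dx[y^2/4] = y·y'/2
  d/dx[-1] = 0
Adding these up, d/dx[F] = 0 becomes
  (-x/32) + (y/2)·y' = 0,
so isolating y',
  dy/dx = -(-x/32)/(y/2) = x/(16y)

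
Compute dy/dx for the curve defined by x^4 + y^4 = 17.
Apply d/dx to both sides, remembering that y depends on x. Each occurrence of y therefore brings in a y' = dy/dx via the chain rule.

With F(x, y) equal to the left-hand side minus the right, differentiate F term by term:
  d/dx[x^4] = 4x^3
  d/dx[y^4] = 4y^3·y'
  d/dx[-17] = 0
Adding these up, d/dx[F] = 0 becomes
  (4x^3) + (4y^3)·y' = 0,
so isolating y',
  dy/dx = -(4x^3)/(4y^3) = -x^3/y^3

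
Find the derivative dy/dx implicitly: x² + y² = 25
Apply d/dx to both sides, remembering that y depends on x. Each occurrence of y therefore brings in a y' = dy/dx via the chain rule.

With F(x, y) equal to the left-hand side minus the right, differentiate F term by term:
  d/dx[x^2] = 2x
  d/dx[y^2] = 2y·y'
  d/dx[-25] = 0
Adding these up, d/dx[F] = 0 becomes
  (2x) + (2y)·y' = 0,
so isolating y',
  dy/dx = -(2x)/(2y) = -x/y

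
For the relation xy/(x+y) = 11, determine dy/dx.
Differentiate both sides with respect to x, treating y as y(x). By the chain rule, any term containing y contributes a factor of y' = dy/dx when we differentiate it.

Move every term to one side and write the relation as F(x, y) = 0. Term by term,
  d/dx[xy/(x + y)] = xy(-y' - 1)/(x + y)^2 + x·y'/(x + y) + y/(x + y)
  d/dx[-11] = 0

The pieces without y' make up ∂F/∂x and the coefficient of y' is ∂F/∂y:
  ∂F/∂x = -xy/(x + y)^2 + y/(x + y),
  ∂F/∂y = -xy/(x + y)^2 + x/(x + y).

Since d/dx[F] = ∂F/∂x + (∂F/∂y)·y' = 0, solve for y':
  (∂F/∂y)·y' = -∂F/∂x
  dy/dx = -(∂F/∂x)/(∂F/∂y) = -(-xy/(x + y)^2 + y/(x + y))/(-xy/(x + y)^2 + x/(x + y))
        = -(y^2/(x + y)^2)/(x^2/(x + y)^2) = -y^2/x^2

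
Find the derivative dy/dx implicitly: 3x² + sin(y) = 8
Apply d/dx to both sides, remembering that y depends on x. Each occurrence of y therefore brings in a y' = dy/dx via the chain rule.

With F(x, y) equal to the left-hand side minus the right, differentiate F term by term:
  d/dx[3x^2] = 6x
  d/dx[sin(y)] = y'·cos(y)
  d/dx[-8] = 0
Adding these up, d/dx[F] = 0 becomes
  (6x) + (cos(y))·y' = 0,
so isolating y',
  dy/dx = -(6x)/(cos(y)) = -6x/cos(y)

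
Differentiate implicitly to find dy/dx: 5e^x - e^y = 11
Apply d/dx to both sides, remembering that y depends on x. Each occurrence of y therefore brings in a y' = dy/dx via the chain rule.

With F(x, y) equal to the left-hand side minus the right, differentiate F term by term:
  d/dx[5e^(x)] = 5e^(x)
  d/dx[-e^(y)] = -y'·e^(y)
  d/dx[-11] = 0
Adding these up, d/dx[F] = 0 becomes
  (5e^(x)) + (-e^(y))·y' = 0,
so isolating y',
  dy/dx = -(5e^(x))/(-e^(y)) = 5e^(x - y)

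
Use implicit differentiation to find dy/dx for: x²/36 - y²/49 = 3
Take d/dx of both sides. Since y is implicitly a function of x, the chain rule attaches a y' = dy/dx factor whenever we differentiate through y.

Set F(x, y) = (left side) − (right side), so the curve is F = 0. Differentiating each term of F:
  d/dx[x^2/36] = x/18
  d/dx[-y^2/49] = -2y·y'/49
  d/dx[-3] = 0

Collecting, the y'-free part is the partial derivative in x and the y' coefficient is the partial derivative in y:
  ∂F/∂x = x/18
  ∂F/∂y = -2y/49

so d/dx[F(x, y(x))] = ∂F/∂x + (∂F/∂y)·y' = 0. Rearranging,
  dy/dx = -(∂F/∂x)/(∂F/∂y) = -(x/18)/(-2y/49) = 49x/(36y)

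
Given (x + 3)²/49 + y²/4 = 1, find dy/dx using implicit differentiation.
Differentiate both sides with respect to x, treating y as y(x). By the chain rule, any term containing y contributes a factor of y' = dy/dx when we differentiate it.

Move every term to one side and write the relation as F(x, y) = 0. Term by term,
  d/dx[y^2/4] = y·y'/2
  d/dx[(x + 3)^2/49] = 2x/49 + 6/49
  d/dx[-1] = 0

The pieces without y' make up ∂F/∂x and the coefficient of y' is ∂F/∂y:
  ∂F/∂x = 2x/49 + 6/49,
  ∂F/∂y = y/2.

Since d/dx[F] = ∂F/∂x + (∂F/∂y)·y' = 0, solve for y':
  (∂F/∂y)·y' = -∂F/∂x
  dy/dx = -(∂F/∂x)/(∂F/∂y) = -(2x/49 + 6/49)/(y/2)
        = -(2(x + 3)/49)/(y/2) = 4(-x - 3)/(49y)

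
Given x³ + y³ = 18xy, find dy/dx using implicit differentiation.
Apply d/dx to both sides, remembering that y depends on x. Each occurrence of y therefore brings in a y' = dy/dx via the chain rule.

With F(x, y) equal to the left-hand side minus the right, differentiate F term by term:
  d/dx[x^3] = 3x^2
  d/dx[-18xy] = -18x·y' - 18y
  d/dx[y^3] = 3y^2·y'
Adding these up, d/dx[F] = 0 becomes
  (3x^2 - 18y) + (-18x + 3y^2)·y' = 0,
so isolating y',
  dy/dx = -(3x^2 - 18y)/(-18x + 3y^2) = (x^2 - 6y)/(6x - y^2)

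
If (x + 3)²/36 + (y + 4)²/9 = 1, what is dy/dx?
Differentiate both sides with respect to x, treating y as y(x). By the chain rule, any term containing y contributes a factor of y' = dy/dx when we differentiate it.

Move every term to one side and write the relation as F(x, y) = 0. Term by term,
  d/dx[(x + 3)^2/36] = x/18 + 1/6
  d/dx[(y + 4)^2/9] = 2·y'(y + 4)/9
  d/dx[-1] = 0

The pieces without y' make up ∂F/∂x and the coefficient of y' is ∂F/∂y:
  ∂F/∂x = x/18 + 1/6,
  ∂F/∂y = 2y/9 + 8/9.

Since d/dx[F] = ∂F/∂x + (∂F/∂y)·y' = 0, solve for y':
  (∂F/∂y)·y' = -∂F/∂x
  dy/dx = -(∂F/∂x)/(∂F/∂y) = -(x/18 + 1/6)/(2y/9 + 8/9)
        = -((x + 3)/18)/(2(y + 4)/9) = (-x - 3)/(4(y + 4))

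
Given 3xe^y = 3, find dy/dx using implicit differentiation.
Differentiate the relation implicitly: treat y = y(x) and apply the chain rule, so every y-derivative picks up a y' = dy/dx factor.

With everything moved to the left-hand side, differentiate term by term:
  d/dx[3x·e^(y)] = 3x·y'·e^(y) + 3e^(y)
  d/dx[-3] = 0

Separating the contributions that come from x directly and those that come through y:
  without y':      3e^(y)
  multiplying y':  3x·e^(y)

so (3e^(y)) + (3x·e^(y))·y' = 0, and therefore
  dy/dx = -(3e^(y))/(3x·e^(y)) = -1/x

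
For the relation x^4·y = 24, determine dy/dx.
Differentiate the relation implicitly: treat y = y(x) and apply the chain rule, so every y-derivative picks up a y' = dy/dx factor.

With everything moved to the left-hand side, differentiate term by term:
  d/dx[x^4y] = x^4·y' + 4x^3y
  d/dx[-24] = 0

Separating the contributions that come from x directly and those that come through y:
  without y':      4x^3y
  multiplying y':  x^4

so (4x^3y) + (x^4)·y' = 0, and therefore
  dy/dx = -(4x^3y)/(x^4) = -4y/x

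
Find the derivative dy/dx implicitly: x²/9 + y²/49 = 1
Apply d/dx to both sides, remembering that y depends on x. Each occurrence of y therefore brings in a y' = dy/dx via the chain rule.

With F(x, y) equal to the left-hand side minus the right, differentiate F term by term:
  d/dx[x^2/9] = 2x/9
  d/dx[y^2/49] = 2y·y'/49
  d/dx[-1] = 0
Adding these up, d/dx[F] = 0 becomes
  (2x/9) + (2y/49)·y' = 0,
so isolating y',
  dy/dx = -(2x/9)/(2y/49) = -49x/(9y)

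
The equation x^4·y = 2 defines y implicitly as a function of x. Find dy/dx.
Differentiate both sides with respect to x, treating y as y(x). By the chain rule, any term containing y contributes a factor of y' = dy/dx when we differentiate it.

Move every term to one side and write the relation as F(x, y) = 0. Term by term,
  d/dx[x^4y] = x^4·y' + 4x^3y
  d/dx[-2] = 0

The pieces without y' make up ∂F/∂x and the coefficient of y' is ∂F/∂y:
  ∂F/∂x = 4x^3y,
  ∂F/∂y = x^4.

Since d/dx[F] = ∂F/∂x + (∂F/∂y)·y' = 0, solve for y':
  (∂F/∂y)·y' = -∂F/∂x
  dy/dx = -(∂F/∂x)/(∂F/∂y) = -(4x^3y)/(x^4) = -4y/x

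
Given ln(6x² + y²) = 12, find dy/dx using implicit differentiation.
Take d/dx of both sides. Since y is implicitly a function of x, the chain rule attaches a y' = dy/dx factor whenever we differentiate through y.

Set F(x, y) = (left side) − (right side), so the curve is F = 0. Differentiating each term of F:
  d/dx[ln(6x^2 + y^2)] = (12x + 2y·y')/(6x^2 + y^2)
  d/dx[-12] = 0

Collecting, the y'-free part is the partial derivative in x and the y' coefficient is the partial derivative in y:
  ∂F/∂x = 12x/(6x^2 + y^2)
  ∂F/∂y = 2y/(6x^2 + y^2)

so d/dx[F(x, y(x))] = ∂F/∂x + (∂F/∂y)·y' = 0. Rearranging,
  dy/dx = -(∂F/∂x)/(∂F/∂y) = -(12x/(6x^2 + y^2))/(2y/(6x^2 + y^2)) = -6x/y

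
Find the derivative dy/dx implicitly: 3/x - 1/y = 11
Differentiate both sides with respect to x, treating y as y(x). By the chain rule, any term containing y contributes a factor of y' = dy/dx when we differentiate it.

Move every term to one side and write the relation as F(x, y) = 0. Term by term,
  d/dx[-1/y] = y'/y^2
  d/dx[3/x] = -3/x^2
  d/dx[-11] = 0

The pieces without y' make up ∂F/∂x and the coefficient of y' is ∂F/∂y:
  ∂F/∂x = -3/x^2,
  ∂F/∂y = y^(-2).

Since d/dx[F] = ∂F/∂x + (∂F/∂y)·y' = 0, solve for y':
  (∂F/∂y)·y' = -∂F/∂x
  dy/dx = -(∂F/∂x)/(∂F/∂y) = -(-3/x^2)/(y^(-2)) = 3y^2/x^2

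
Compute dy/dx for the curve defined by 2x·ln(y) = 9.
Apply d/dx to both sides, remembering that y depends on x. Each occurrence of y therefore brings in a y' = dy/dx via the chain rule.

With F(x, y) equal to the left-hand side minus the right, differentiate F term by term:
  d/dx[2x·ln(y)] = 2x·y'/y + 2ln(y)
  d/dx[-9] = 0
Adding these up, d/dx[F] = 0 becomes
  (2ln(y)) + (2x/y)·y' = 0,
so isolating y',
  dy/dx = -(2ln(y))/(2x/y) = -y·ln(y)/x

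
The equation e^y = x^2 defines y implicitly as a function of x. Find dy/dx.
Differentiate both sides with respect to x, treating y as y(x). By the chain rule, any term containing y contributes a factor of y' = dy/dx when we differentiate it.

Move every term to one side and write the relation as F(x, y) = 0. Term by term,
  d/dx[-x^2] = -2x
  d/dx[e^(y)] = y'·e^(y)

The pieces without y' make up ∂F/∂x and the coefficient of y' is ∂F/∂y:
  ∂F/∂x = -2x,
  ∂F/∂y = e^(y).

Since d/dx[F] = ∂F/∂x + (∂F/∂y)·y' = 0, solve for y':
  (∂F/∂y)·y' = -∂F/∂x
  dy/dx = -(∂F/∂x)/(∂F/∂y) = -(-2x)/(e^(y)) = 2x·e^(-y)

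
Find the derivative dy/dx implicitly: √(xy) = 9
Differentiate both sides with respect to x, treating y as y(x). By the chain rule, any term containing y contributes a factor of y' = dy/dx when we differentiate it.

Move every term to one side and write the relation as F(x, y) = 0. Term by term,
  d/dx[√(xy)] = √(xy)(x·y'/2 + y/2)/(xy)
  d/dx[-9] = 0

The pieces without y' make up ∂F/∂x and the coefficient of y' is ∂F/∂y:
  ∂F/∂x = √(xy)/(2x),
  ∂F/∂y = √(xy)/(2y).

Since d/dx[F] = ∂F/∂x + (∂F/∂y)·y' = 0, solve for y':
  (∂F/∂y)·y' = -∂F/∂x
  dy/dx = -(∂F/∂x)/(∂F/∂y) = -(√(xy)/(2x))/(√(xy)/(2y)) = -y/x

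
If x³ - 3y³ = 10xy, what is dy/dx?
Take d/dx of both sides. Since y is implicitly a function of x, the chain rule attaches a y' = dy/dx factor whenever we differentiate through y.

Set F(x, y) = (left side) − (right side), so the curve is F = 0. Differentiating each term of F:
  d/dx[x^3] = 3x^2
  d/dx[-10xy] = -10x·y' - 10y
  d/dx[-3y^3] = -9y^2·y'

Collecting, the y'-free part is the partial derivative in x and the y' coefficient is the partial derivative in y:
  ∂F/∂x = 3x^2 - 10y
  ∂F/∂y = -10x - 9y^2

so d/dx[F(x, y(x))] = ∂F/∂x + (∂F/∂y)·y' = 0. Rearranging,
  dy/dx = -(∂F/∂x)/(∂F/∂y) = -(3x^2 - 10y)/(-10x - 9y^2) = (3x^2 - 10y)/(10x + 9y^2)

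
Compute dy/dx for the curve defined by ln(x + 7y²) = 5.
Apply d/dx to both sides, remembering that y depends on x. Each occurrence of y therefore brings in a y' = dy/dx via the chain rule.

With F(x, y) equal to the left-hand side minus the right, differentiate F term by term:
  d/dx[ln(x + 7y^2)] = (14y·y' + 1)/(x + 7y^2)
  d/dx[-5] = 0
Adding these up, d/dx[F] = 0 becomes
  (1/(x + 7y^2)) + (14y/(x + 7y^2))·y' = 0,
so isolating y',
  dy/dx = -(1/(x + 7y^2))/(14y/(x + 7y^2)) = -1/(14y)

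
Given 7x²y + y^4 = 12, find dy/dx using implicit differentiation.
Differentiate the relation implicitly: treat y = y(x) and apply the chain rule, so every y-derivative picks up a y' = dy/dx factor.

With everything moved to the left-hand side, differentiate term by term:
  d/dx[7x^2y] = 7x^2·y' + 14xy
  d/dx[y^4] = 4y^3·y'
  d/dx[-12] = 0

Separating the contributions that come from x directly and those that come through y:
  without y':      14xy
  multiplying y':  7x^2 + 4y^3

so (14xy) + (7x^2 + 4y^3)·y' = 0, and therefore
  dy/dx = -(14xy)/(7x^2 + 4y^3) = -14xy/(7x^2 + 4y^3)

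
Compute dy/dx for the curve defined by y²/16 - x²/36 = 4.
Take d/dx of both sides. Since y is implicitly a function of x, the chain rule attaches a y' = dy/dx factor whenever we differentiate through y.

Set F(x, y) = (left side) − (right side), so the curve is F = 0. Differentiating each term of F:
  d/dx[-x^2/36] = -x/18
  d/dx[y^2/16] = y·y'/8
  d/dx[-4] = 0

Collecting, the y'-free part is the partial derivative in x and the y' coefficient is the partial derivative in y:
  ∂F/∂x = -x/18
  ∂F/∂y = y/8

so d/dx[F(x, y(x))] = ∂F/∂x + (∂F/∂y)·y' = 0. Rearranging,
  dy/dx = -(∂F/∂x)/(∂F/∂y) = -(-x/18)/(y/8) = 4x/(9y)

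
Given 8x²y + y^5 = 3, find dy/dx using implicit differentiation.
Differentiate the relation implicitly: treat y = y(x) and apply the chain rule, so every y-derivative picks up a y' = dy/dx factor.

With everything moved to the left-hand side, differentiate term by term:
  d/dx[8x^2y] = 8x^2·y' + 16xy
  d/dx[y^5] = 5y^4·y'
  d/dx[-3] = 0

Separating the contributions that come from x directly and those that come through y:
  without y':      16xy
  multiplying y':  8x^2 + 5y^4

so (16xy) + (8x^2 + 5y^4)·y' = 0, and therefore
  dy/dx = -(16xy)/(8x^2 + 5y^4) = -16xy/(8x^2 + 5y^4)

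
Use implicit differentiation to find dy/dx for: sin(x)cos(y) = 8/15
Apply d/dx to both sides, remembering that y depends on x. Each occurrence of y therefore brings in a y' = dy/dx via the chain rule.

With F(x, y) equal to the left-hand side minus the right, differentiate F term by term:
  d/dx[sin(x)·cos(y)] = -y'·sin(x)·sin(y) + cos(x)·cos(y)
  d/dx[-8/15] = 0
Adding these up, d/dx[F] = 0 becomes
  (cos(x)·cos(y)) + (-sin(x)·sin(y))·y' = 0,
so isolating y',
  dy/dx = -(cos(x)·cos(y))/(-sin(x)·sin(y)) = 1/(tan(x)·tan(y))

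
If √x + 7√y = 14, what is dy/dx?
Take d/dx of both sides. Since y is implicitly a function of x, the chain rule attaches a y' = dy/dx factor whenever we differentiate through y.

Set F(x, y) = (left side) − (right side), so the curve is F = 0. Differentiating each term of F:
  d/dx[√(x)] = 1/(2√(x))
  d/dx[7√(y)] = 7·y'/(2√(y))
  d/dx[-14] = 0

Collecting, the y'-free part is the partial derivative in x and the y' coefficient is the partial derivative in y:
  ∂F/∂x = 1/(2√(x))
  ∂F/∂y = 7/(2√(y))

so d/dx[F(x, y(x))] = ∂F/∂x + (∂F/∂y)·y' = 0. Rearranging,
  dy/dx = -(∂F/∂x)/(∂F/∂y) = -(1/(2√(x)))/(7/(2√(y))) = -√(y)/(7√(x))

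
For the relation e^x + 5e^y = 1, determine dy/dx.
Differentiate the relation implicitly: treat y = y(x) and apply the chain rule, so every y-derivative picks up a y' = dy/dx factor.

With everything moved to the left-hand side, differentiate term by term:
  d/dx[e^(x)] = e^(x)
  d/dx[5e^(y)] = 5·y'·e^(y)
  d/dx[-1] = 0

Separating the contributions that come from x directly and those that come through y:
  without y':      e^(x)
  multiplying y':  5e^(y)

so (e^(x)) + (5e^(y))·y' = 0, and therefore
  dy/dx = -(e^(x))/(5e^(y)) = -e^(x - y)/5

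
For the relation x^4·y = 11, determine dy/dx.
Differentiate both sides with respect to x, treating y as y(x). By the chain rule, any term containing y contributes a factor of y' = dy/dx when we differentiate it.

Move every term to one side and write the relation as F(x, y) = 0. Term by term,
  d/dx[x^4y] = x^4·y' + 4x^3y
  d/dx[-11] = 0

The pieces without y' make up ∂F/∂x and the coefficient of y' is ∂F/∂y:
  ∂F/∂x = 4x^3y,
  ∂F/∂y = x^4.

Since d/dx[F] = ∂F/∂x + (∂F/∂y)·y' = 0, solve for y':
  (∂F/∂y)·y' = -∂F/∂x
  dy/dx = -(∂F/∂x)/(∂F/∂y) = -(4x^3y)/(x^4) = -4y/x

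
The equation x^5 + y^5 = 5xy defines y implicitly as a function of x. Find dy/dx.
Apply d/dx to both sides, remembering that y depends on x. Each occurrence of y therefore brings in a y' = dy/dx via the chain rule.

With F(x, y) equal to the left-hand side minus the right, differentiate F term by term:
  d/dx[x^5] = 5x^4
  d/dx[-5xy] = -5x·y' - 5y
  d/dx[y^5] = 5y^4·y'
Adding these up, d/dx[F] = 0 becomes
  (5x^4 - 5y) + (-5x + 5y^4)·y' = 0,
so isolating y',
  dy/dx = -(5x^4 - 5y)/(-5x + 5y^4) = (x^4 - y)/(x - y^4)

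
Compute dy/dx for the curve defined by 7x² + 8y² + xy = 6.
Differentiate the relation implicitly: treat y = y(x) and apply the chain rule, so every y-derivative picks up a y' = dy/dx factor.

With everything moved to the left-hand side, differentiate term by term:
  d/dx[7x^2] = 14x
  d/dx[xy] = x·y' + y
  d/dx[8y^2] = 16y·y'
  d/dx[-6] = 0

Separating the contributions that come from x directly and those that come through y:
  without y':      14x + y
  multiplying y':  x + 16y

so (14x + y) + (x + 16y)·y' = 0, and therefore
  dy/dx = -(14x + y)/(x + 16y) = (-14x - y)/(x + 16y)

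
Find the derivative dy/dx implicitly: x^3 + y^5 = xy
Differentiate the relation implicitly: treat y = y(x) and apply the chain rule, so every y-derivative picks up a y' = dy/dx factor.

With everything moved to the left-hand side, differentiate term by term:
  d/dx[x^3] = 3x^2
  d/dx[-xy] = -x·y' - y
  d/dx[y^5] = 5y^4·y'

Separating the contributions that come from x directly and those that come through y:
  without y':      3x^2 - y
  multiplying y':  -x + 5y^4

so (3x^2 - y) + (-x + 5y^4)·y' = 0, and therefore
  dy/dx = -(3x^2 - y)/(-x + 5y^4) = (3x^2 - y)/(x - 5y^4)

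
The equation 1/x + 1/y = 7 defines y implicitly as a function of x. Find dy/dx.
Differentiate both sides with respect to x, treating y as y(x). By the chain rule, any term containing y contributes a factor of y' = dy/dx when we differentiate it.

Move every term to one side and write the relation as F(x, y) = 0. Term by term,
  d/dx[1/y] = -y'/y^2
  d/dx[1/x] = -1/x^2
  d/dx[-7] = 0

The pieces without y' make up ∂F/∂x and the coefficient of y' is ∂F/∂y:
  ∂F/∂x = -1/x^2,
  ∂F/∂y = -1/y^2.

Since d/dx[F] = ∂F/∂x + (∂F/∂y)·y' = 0, solve for y':
  (∂F/∂y)·y' = -∂F/∂x
  dy/dx = -(∂F/∂x)/(∂F/∂y) = -(-1/x^2)/(-1/y^2) = -y^2/x^2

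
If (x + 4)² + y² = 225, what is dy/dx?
Take d/dx of both sides. Since y is implicitly a function of x, the chain rule attaches a y' = dy/dx factor whenever we differentiate through y.

Set F(x, y) = (left side) − (right side), so the curve is F = 0. Differentiating each term of F:
  d/dx[y^2] = 2y·y'
  d/dx[(x + 4)^2] = 2x + 8
  d/dx[-225] = 0

Collecting, the y'-free part is the partial derivative in x and the y' coefficient is the partial derivative in y:
  ∂F/∂x = 2x + 8
  ∂F/∂y = 2y

so d/dx[F(x, y(x))] = ∂F/∂x + (∂F/∂y)·y' = 0. Rearranging,
  dy/dx = -(∂F/∂x)/(∂F/∂y) = -(2x + 8)/(2y) = (-x - 4)/y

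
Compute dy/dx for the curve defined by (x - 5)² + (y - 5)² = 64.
Take d/dx of both sides. Since y is implicitly a function of x, the chain rule attaches a y' = dy/dx factor whenever we differentiate through y.

Set F(x, y) = (left side) − (right side), so the curve is F = 0. Differentiating each term of F:
  d/dx[(x - 5)^2] = 2x - 10
  d/dx[(y - 5)^2] = 2·y'(y - 5)
  d/dx[-64] = 0

Collecting, the y'-free part is the partial derivative in x and the y' coefficient is the partial derivative in y:
  ∂F/∂x = 2x - 10
  ∂F/∂y = 2y - 10

so d/dx[F(x, y(x))] = ∂F/∂x + (∂F/∂y)·y' = 0. Rearranging,
  dy/dx = -(∂F/∂x)/(∂F/∂y) = -(2x - 10)/(2y - 10) = (5 - x)/(y - 5)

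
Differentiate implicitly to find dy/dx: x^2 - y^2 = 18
Take d/dx of both sides. Since y is implicitly a function of x, the chain rule attaches a y' = dy/dx factor whenever we differentiate through y.

Set F(x, y) = (left side) − (right side), so the curve is F = 0. Differentiating each term of F:
  d/dx[x^2] = 2x
  d/dx[-y^2] = -2y·y'
  d/dx[-18] = 0

Collecting, the y'-free part is the partial derivative in x and the y' coefficient is the partial derivative in y:
  ∂F/∂x = 2x
  ∂F/∂y = -2y

so d/dx[F(x, y(x))] = ∂F/∂x + (∂F/∂y)·y' = 0. Rearranging,
  dy/dx = -(∂F/∂x)/(∂F/∂y) = -(2x)/(-2y) = x/y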